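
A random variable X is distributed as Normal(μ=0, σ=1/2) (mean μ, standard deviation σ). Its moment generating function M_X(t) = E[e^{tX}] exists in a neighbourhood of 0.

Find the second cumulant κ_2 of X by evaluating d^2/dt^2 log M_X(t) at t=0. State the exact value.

κ_2 = K^(2)(0) = 1/4

M_X(t) = e^(t^2/8)
K_X(t) = log M_X(t) = t^2/8
K^(2)(t) = 1/4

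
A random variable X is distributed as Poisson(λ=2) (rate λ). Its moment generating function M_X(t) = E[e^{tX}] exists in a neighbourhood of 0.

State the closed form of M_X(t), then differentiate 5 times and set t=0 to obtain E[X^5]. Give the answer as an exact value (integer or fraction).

E[X^5] = M^(5)(0) = 454

M_X(t) = e^(2*e^(t) - 2)
M^(5)(t) = (32*e^(5*t)*e^(2*e^(t)) + 160*e^(4*t)*e^(2*e^(t)) + 200*e^(3*t)*e^(2*e^(t)) + 60*e^(2*t)*e^(2*e^(t)) + 2*e^(t)*e^(2*e^(t)))*e^(-2)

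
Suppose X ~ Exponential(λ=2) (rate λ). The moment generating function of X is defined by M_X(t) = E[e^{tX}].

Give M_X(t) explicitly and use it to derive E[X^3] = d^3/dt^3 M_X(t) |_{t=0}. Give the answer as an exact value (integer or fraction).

M_X(t) = 2/(2 - t)
M′(t) = 2/(t^2 - 4*t + 4)
M′′(t) = -4/(t^3 - 6*t^2 + 12*t - 8)
M′′′(t) = 12/(t^4 - 8*t^3 + 24*t^2 - 32*t + 16)

E[X^3] = M′′′(0) = 3/4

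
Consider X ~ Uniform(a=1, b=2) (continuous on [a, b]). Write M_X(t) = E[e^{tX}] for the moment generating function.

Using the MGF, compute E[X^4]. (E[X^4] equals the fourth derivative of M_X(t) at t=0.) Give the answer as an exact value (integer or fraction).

E[X^4] = M′′′′(0) = 31/5

M_X(t) = (e^(2*t) - e^(t))/t
M′(t) = (2*t*e^(2*t) - t*e^(t) - e^(2*t) + e^(t))/t^2
M′′(t) = (4*t^2*e^(2*t) - t^2*e^(t) - 4*t*e^(2*t) + 2*t*e^(t) + 2*e^(2*t) - 2*e^(t))/t^3
M′′′(t) = (8*t^3*e^(2*t) - t^3*e^(t) - 12*t^2*e^(2*t) + 3*t^2*e^(t) + 12*t*e^(2*t) - 6*t*e^(t) - 6*e^(2*t) + 6*e^(t))/t^4
M′′′′(t) = (16*t^4*e^(2*t) - t^4*e^(t) - 32*t^3*e^(2*t) + 4*t^3*e^(t) + 48*t^2*e^(2*t) - 12*t^2*e^(t) - 48*t*e^(2*t) + 24*t*e^(t) + 24*e^(2*t) - 24*e^(t))/t^5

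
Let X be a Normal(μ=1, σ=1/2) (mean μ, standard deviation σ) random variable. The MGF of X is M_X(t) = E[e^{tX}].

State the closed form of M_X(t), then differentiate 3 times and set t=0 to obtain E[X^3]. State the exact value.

E[X^3] = M′′′(0) = 7/4

M_X(t) = e^(t^2/8 + t)
M′(t) = t*e^(t)*e^(t^2/8)/4 + e^(t)*e^(t^2/8)
M′′(t) = t^2*e^(t)*e^(t^2/8)/16 + t*e^(t)*e^(t^2/8)/2 + 5*e^(t)*e^(t^2/8)/4
M′′′(t) = t^3*e^(t)*e^(t^2/8)/64 + 3*t^2*e^(t)*e^(t^2/8)/16 + 15*t*e^(t)*e^(t^2/8)/16 + 7*e^(t)*e^(t^2/8)/4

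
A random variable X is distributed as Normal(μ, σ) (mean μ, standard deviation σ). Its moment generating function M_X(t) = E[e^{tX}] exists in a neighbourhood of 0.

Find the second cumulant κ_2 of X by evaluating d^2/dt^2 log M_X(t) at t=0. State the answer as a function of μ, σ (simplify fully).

κ_2 = D^2[K](0) = σ^2

M_X(t) = e^(μ*t + σ^2*t^2/2)
K_X(t) = log M_X(t) = μ*t + σ^2*t^2/2
D^2[K](t) = σ^2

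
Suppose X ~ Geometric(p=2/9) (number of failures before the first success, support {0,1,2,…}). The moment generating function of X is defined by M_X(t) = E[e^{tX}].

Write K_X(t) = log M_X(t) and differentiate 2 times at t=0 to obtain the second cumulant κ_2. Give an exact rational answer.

M_X(t) = 2/(9*(1 - 7*e^(t)/9))
K_X(t) = log M_X(t) = -log(1 - 7*e^(t)/9) - 2*log(3) + log(2)
D^2[K](t) = 63*e^(t)/(49*e^(2*t) - 126*e^(t) + 81)

κ_2 = D^2[K](0) = 63/4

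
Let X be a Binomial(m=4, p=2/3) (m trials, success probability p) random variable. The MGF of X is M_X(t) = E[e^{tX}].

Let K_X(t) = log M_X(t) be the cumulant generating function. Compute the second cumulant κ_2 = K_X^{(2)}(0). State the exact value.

κ_2 = K^(2)(0) = 8/9

M_X(t) = (2*e^(t)/3 + 1/3)^4
K_X(t) = log M_X(t) = 4*log(2*e^(t)/3 + 1/3)
K^(2)(t) = 8*e^(t)/(4*e^(2*t) + 4*e^(t) + 1)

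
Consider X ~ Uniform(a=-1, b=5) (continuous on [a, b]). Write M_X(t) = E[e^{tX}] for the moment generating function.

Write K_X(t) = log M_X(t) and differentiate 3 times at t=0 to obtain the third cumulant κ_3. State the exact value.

M_X(t) = (e^(5*t) - e^(-t))/(6*t)
K_X(t) = log M_X(t) = -log(t) + log(e^(5*t) - e^(-t)) - log(6)
K^(3)(t) = (216*t^3*e^(12*t) + 216*t^3*e^(6*t) - 2*e^(18*t) + 6*e^(12*t) - 6*e^(6*t) + 2)/(t^3*e^(18*t) - 3*t^3*e^(12*t) + 3*t^3*e^(6*t) - t^3)

κ_3 = K^(3)(0) = 0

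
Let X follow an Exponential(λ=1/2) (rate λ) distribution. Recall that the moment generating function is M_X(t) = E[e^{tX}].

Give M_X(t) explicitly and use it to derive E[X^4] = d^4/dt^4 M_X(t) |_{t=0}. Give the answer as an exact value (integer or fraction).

M_X(t) = 1/(2*(1/2 - t))
M′(t) = 2/(4*t^2 - 4*t + 1)
M′′(t) = -8/(8*t^3 - 12*t^2 + 6*t - 1)
M′′′(t) = 48/(16*t^4 - 32*t^3 + 24*t^2 - 8*t + 1)
M′′′′(t) = -384/(32*t^5 - 80*t^4 + 80*t^3 - 40*t^2 + 10*t - 1)

E[X^4] = M′′′′(0) = 384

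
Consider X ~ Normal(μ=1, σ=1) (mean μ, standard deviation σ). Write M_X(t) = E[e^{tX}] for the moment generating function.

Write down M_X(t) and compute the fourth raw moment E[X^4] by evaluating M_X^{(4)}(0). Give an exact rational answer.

M_X(t) = e^(t^2/2 + t)
dM/dt = t*e^(t)*e^(t^2/2) + e^(t)*e^(t^2/2)
d^2M/dt^2 = t^2*e^(t)*e^(t^2/2) + 2*t*e^(t)*e^(t^2/2) + 2*e^(t)*e^(t^2/2)
d^3M/dt^3 = t^3*e^(t)*e^(t^2/2) + 3*t^2*e^(t)*e^(t^2/2) + 6*t*e^(t)*e^(t^2/2) + 4*e^(t)*e^(t^2/2)
d^4M/dt^4 = t^4*e^(t)*e^(t^2/2) + 4*t^3*e^(t)*e^(t^2/2) + 12*t^2*e^(t)*e^(t^2/2) + 16*t*e^(t)*e^(t^2/2) + 10*e^(t)*e^(t^2/2)

E[X^4] = d^4M/dt^4 |_{t=0} = 10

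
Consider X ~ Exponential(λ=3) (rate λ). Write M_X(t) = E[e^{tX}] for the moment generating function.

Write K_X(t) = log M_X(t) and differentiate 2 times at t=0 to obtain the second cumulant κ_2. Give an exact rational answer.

M_X(t) = 3/(3 - t)
K_X(t) = log M_X(t) = -log(3 - t) + log(3)
K′(t) = -1/(t - 3)
K′′(t) = 1/(t^2 - 6*t + 9)

κ_2 = K′′(0) = 1/9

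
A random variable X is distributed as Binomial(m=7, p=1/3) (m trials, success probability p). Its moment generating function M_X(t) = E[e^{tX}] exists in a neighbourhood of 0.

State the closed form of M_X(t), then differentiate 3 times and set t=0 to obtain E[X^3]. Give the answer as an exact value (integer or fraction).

E[X^3] = M^(3)(0) = 217/9

M_X(t) = (e^(t)/3 + 2/3)^7
M^(3)(t) = 343*e^(7*t)/2187 + 112*e^(6*t)/81 + 3500*e^(5*t)/729 + 17920*e^(4*t)/2187 + 560*e^(3*t)/81 + 1792*e^(2*t)/729 + 448*e^(t)/2187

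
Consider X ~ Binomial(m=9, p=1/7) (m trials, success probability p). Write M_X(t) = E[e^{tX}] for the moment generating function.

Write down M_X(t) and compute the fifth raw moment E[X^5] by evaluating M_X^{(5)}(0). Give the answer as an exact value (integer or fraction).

E[X^5] = M^(5)(0) = 176607/2401

M_X(t) = (e^(t)/7 + 6/7)^9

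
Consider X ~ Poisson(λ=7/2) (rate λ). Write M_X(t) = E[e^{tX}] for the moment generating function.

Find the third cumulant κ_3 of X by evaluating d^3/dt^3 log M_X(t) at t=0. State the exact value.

κ_3 = K^(3)(0) = 7/2

M_X(t) = e^(7*e^(t)/2 - 7/2)
K_X(t) = log M_X(t) = 7*e^(t)/2 - 7/2
K^(3)(t) = 7*e^(t)/2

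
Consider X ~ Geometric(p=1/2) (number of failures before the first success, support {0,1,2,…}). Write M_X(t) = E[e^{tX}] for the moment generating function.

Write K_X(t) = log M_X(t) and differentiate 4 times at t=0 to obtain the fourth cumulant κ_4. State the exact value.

M_X(t) = 1/(2*(1 - e^(t)/2))
K_X(t) = log M_X(t) = -log(1 - e^(t)/2) - log(2)
K^(4)(t) = (2*e^(3*t) + 16*e^(2*t) + 8*e^(t))/(e^(4*t) - 8*e^(3*t) + 24*e^(2*t) - 32*e^(t) + 16)

κ_4 = K^(4)(0) = 26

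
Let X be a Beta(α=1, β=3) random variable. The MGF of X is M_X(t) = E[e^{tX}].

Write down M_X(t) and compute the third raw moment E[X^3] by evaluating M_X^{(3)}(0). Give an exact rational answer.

M_X(t) = ₁F₁(1; 4; t)
M′(t) = ₁F₁(2; 5; t)/4
M′′(t) = ₁F₁(3; 6; t)/10
M′′′(t) = ₁F₁(4; 7; t)/20

E[X^3] = M′′′(0) = 1/20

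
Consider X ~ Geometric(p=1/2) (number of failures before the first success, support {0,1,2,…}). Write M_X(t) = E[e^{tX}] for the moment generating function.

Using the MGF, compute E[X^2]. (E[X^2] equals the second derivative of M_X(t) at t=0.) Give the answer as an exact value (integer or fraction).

E[X^2] = d^2M/dt^2 |_{t=0} = 3

M_X(t) = 1/(2*(1 - e^(t)/2))
dM/dt = e^(t)/(e^(2*t) - 4*e^(t) + 4)
d^2M/dt^2 = (-e^(2*t) - 2*e^(t))/(e^(3*t) - 6*e^(2*t) + 12*e^(t) - 8)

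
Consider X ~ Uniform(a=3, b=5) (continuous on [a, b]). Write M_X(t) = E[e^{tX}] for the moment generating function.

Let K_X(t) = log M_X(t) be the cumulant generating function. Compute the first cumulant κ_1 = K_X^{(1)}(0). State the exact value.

M_X(t) = (e^(5*t) - e^(3*t))/(2*t)
K_X(t) = log M_X(t) = -log(t) + log(e^(5*t) - e^(3*t)) - log(2)
D[K](t) = (5*t*e^(2*t) - 3*t - e^(2*t) + 1)/(t*e^(2*t) - t)

κ_1 = D[K](0) = 4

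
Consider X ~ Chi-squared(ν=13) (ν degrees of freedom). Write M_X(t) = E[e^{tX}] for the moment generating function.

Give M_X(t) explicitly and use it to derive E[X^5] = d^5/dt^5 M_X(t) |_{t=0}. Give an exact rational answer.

M_X(t) = (1 - 2*t)^(-13/2)
M′(t) = -13/(128*t^7*√(1 - 2*t) - 448*t^6*√(1 - 2*t) + 672*t^5*√(1 - 2*t) - 560*t^4*√(1 - 2*t) + 280*t^3*√(1 - 2*t) - 84*t^2*√(1 - 2*t) + 14*t*√(1 - 2*t) - √(1 - 2*t))

E[X^5] = M′′′′′(0) = 1322685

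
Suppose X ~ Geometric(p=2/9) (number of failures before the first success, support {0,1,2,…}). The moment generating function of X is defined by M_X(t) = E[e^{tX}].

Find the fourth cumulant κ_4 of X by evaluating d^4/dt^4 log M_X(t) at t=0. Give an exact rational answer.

κ_4 = D^4[K](0) = 12033/8

M_X(t) = 2/(9*(1 - 7*e^(t)/9))
K_X(t) = log M_X(t) = -log(1 - 7*e^(t)/9) - 2*log(3) + log(2)
D^4[K](t) = (3087*e^(3*t) + 15876*e^(2*t) + 5103*e^(t))/(2401*e^(4*t) - 12348*e^(3*t) + 23814*e^(2*t) - 20412*e^(t) + 6561)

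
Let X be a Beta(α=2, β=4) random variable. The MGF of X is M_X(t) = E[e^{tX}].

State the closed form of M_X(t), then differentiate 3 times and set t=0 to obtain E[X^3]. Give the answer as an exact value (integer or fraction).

E[X^3] = M^(3)(0) = 1/14

M_X(t) = ₁F₁(2; 6; t)
M^(3)(t) = ₁F₁(5; 9; t)/14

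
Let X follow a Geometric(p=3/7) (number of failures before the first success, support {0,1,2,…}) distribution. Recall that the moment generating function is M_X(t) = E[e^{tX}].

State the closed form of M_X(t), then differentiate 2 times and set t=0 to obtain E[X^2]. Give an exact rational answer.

E[X^2] = M^(2)(0) = 44/9

M_X(t) = 3/(7*(1 - 4*e^(t)/7))
M^(2)(t) = (-48*e^(2*t) - 84*e^(t))/(64*e^(3*t) - 336*e^(2*t) + 588*e^(t) - 343)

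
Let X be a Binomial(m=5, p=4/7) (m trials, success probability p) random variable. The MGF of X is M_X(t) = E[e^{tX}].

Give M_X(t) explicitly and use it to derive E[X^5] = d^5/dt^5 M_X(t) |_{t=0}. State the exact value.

E[X^5] = M^(5)(0) = 8671700/16807

M_X(t) = (4*e^(t)/7 + 3/7)^5
M^(5)(t) = 3200000*e^(5*t)/16807 + 3932160*e^(4*t)/16807 + 1399680*e^(3*t)/16807 + 138240*e^(2*t)/16807 + 1620*e^(t)/16807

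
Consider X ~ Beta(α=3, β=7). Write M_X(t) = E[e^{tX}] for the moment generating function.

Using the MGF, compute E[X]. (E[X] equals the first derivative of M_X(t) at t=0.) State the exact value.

E[X] = D[M](0) = 3/10

M_X(t) = ₁F₁(3; 10; t)
D[M](t) = 3*₁F₁(4; 11; t)/10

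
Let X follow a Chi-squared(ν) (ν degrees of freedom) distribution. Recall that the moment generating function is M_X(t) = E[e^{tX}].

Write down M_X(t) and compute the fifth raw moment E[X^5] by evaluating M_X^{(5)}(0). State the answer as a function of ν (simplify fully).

M_X(t) = (1 - 2*t)^(-ν/2)
dM/dt = -ν/(2*t*(1 - 2*t)^(ν/2) - (1 - 2*t)^(ν/2))
d^2M/dt^2 = (ν^2 + 2*ν)/(4*t^2*(1 - 2*t)^(ν/2) - 4*t*(1 - 2*t)^(ν/2) + (1 - 2*t)^(ν/2))
d^3M/dt^3 = (-ν^3 - 6*ν^2 - 8*ν)/(8*t^3*(1 - 2*t)^(ν/2) - 12*t^2*(1 - 2*t)^(ν/2) + 6*t*(1 - 2*t)^(ν/2) - (1 - 2*t)^(ν/2))
d^4M/dt^4 = (ν^4 + 12*ν^3 + 44*ν^2 + 48*ν)/(16*t^4*(1 - 2*t)^(ν/2) - 32*t^3*(1 - 2*t)^(ν/2) + 24*t^2*(1 - 2*t)^(ν/2) - 8*t*(1 - 2*t)^(ν/2) + (1 - 2*t)^(ν/2))

E[X^5] = d^5M/dt^5 |_{t=0} = ν*(ν^4 + 20*ν^3 + 140*ν^2 + 400*ν + 384)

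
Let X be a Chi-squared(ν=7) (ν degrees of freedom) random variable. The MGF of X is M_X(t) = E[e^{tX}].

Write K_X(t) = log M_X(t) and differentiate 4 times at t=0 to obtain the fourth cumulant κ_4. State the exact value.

M_X(t) = (1 - 2*t)^(-7/2)
K_X(t) = log M_X(t) = -7*log(1 - 2*t)/2
D^4[K](t) = 336/(16*t^4 - 32*t^3 + 24*t^2 - 8*t + 1)

κ_4 = D^4[K](0) = 336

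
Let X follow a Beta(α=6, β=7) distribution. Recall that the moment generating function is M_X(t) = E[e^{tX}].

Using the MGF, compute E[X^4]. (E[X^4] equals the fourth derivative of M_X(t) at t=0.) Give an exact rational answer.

E[X^4] = M′′′′(0) = 9/130

M_X(t) = ₁F₁(6; 13; t)
M′(t) = 6*₁F₁(7; 14; t)/13
M′′(t) = 3*₁F₁(8; 15; t)/13
M′′′(t) = 8*₁F₁(9; 16; t)/65
M′′′′(t) = 9*₁F₁(10; 17; t)/130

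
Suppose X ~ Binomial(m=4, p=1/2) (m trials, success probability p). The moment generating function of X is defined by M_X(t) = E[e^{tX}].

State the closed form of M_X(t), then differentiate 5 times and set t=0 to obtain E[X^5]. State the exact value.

M_X(t) = (e^(t)/2 + 1/2)^4
M′(t) = e^(4*t)/4 + 3*e^(3*t)/4 + 3*e^(2*t)/4 + e^(t)/4
M′′(t) = e^(4*t) + 9*e^(3*t)/4 + 3*e^(2*t)/2 + e^(t)/4
M′′′(t) = 4*e^(4*t) + 27*e^(3*t)/4 + 3*e^(2*t) + e^(t)/4
M′′′′(t) = 16*e^(4*t) + 81*e^(3*t)/4 + 6*e^(2*t) + e^(t)/4
M′′′′′(t) = 64*e^(4*t) + 243*e^(3*t)/4 + 12*e^(2*t) + e^(t)/4

E[X^5] = M′′′′′(0) = 137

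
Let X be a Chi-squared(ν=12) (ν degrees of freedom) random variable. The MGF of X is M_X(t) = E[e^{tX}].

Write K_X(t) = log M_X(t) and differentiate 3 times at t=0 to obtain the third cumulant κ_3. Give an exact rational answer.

κ_3 = D^3[K](0) = 96

M_X(t) = (1 - 2*t)^(-6)
K_X(t) = log M_X(t) = -6*log(1 - 2*t)
D^3[K](t) = -96/(8*t^3 - 12*t^2 + 6*t - 1)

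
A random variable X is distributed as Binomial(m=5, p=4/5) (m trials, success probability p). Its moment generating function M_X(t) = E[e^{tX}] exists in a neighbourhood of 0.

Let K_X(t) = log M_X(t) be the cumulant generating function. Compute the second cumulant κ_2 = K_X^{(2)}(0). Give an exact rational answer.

κ_2 = D^2[K](0) = 4/5

M_X(t) = (4*e^(t)/5 + 1/5)^5
K_X(t) = log M_X(t) = 5*log(4*e^(t)/5 + 1/5)
D^2[K](t) = 20*e^(t)/(16*e^(2*t) + 8*e^(t) + 1)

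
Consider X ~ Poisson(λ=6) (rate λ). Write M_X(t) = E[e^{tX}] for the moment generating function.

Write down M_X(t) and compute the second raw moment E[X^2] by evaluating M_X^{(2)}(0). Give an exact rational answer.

E[X^2] = M′′(0) = 42

M_X(t) = e^(6*e^(t) - 6)
M′(t) = 6*e^(-6)*e^(t)*e^(6*e^(t))
M′′(t) = (36*e^(2*t)*e^(6*e^(t)) + 6*e^(t)*e^(6*e^(t)))*e^(-6)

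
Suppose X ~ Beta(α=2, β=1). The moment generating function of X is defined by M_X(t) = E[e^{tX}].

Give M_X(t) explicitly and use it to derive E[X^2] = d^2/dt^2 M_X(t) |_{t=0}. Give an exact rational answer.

M_X(t) = ₁F₁(2; 3; t)
D^2[M](t) = ₁F₁(4; 5; t)/2

E[X^2] = D^2[M](0) = 1/2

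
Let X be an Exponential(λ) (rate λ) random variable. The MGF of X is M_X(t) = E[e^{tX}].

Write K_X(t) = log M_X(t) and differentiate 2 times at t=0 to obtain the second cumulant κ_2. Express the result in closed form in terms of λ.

M_X(t) = λ/(λ - t)
K_X(t) = log M_X(t) = log(λ) - log(λ - t)
D^2[K](t) = 1/(λ^2 - 2*λ*t + t^2)

κ_2 = D^2[K](0) = λ^(-2)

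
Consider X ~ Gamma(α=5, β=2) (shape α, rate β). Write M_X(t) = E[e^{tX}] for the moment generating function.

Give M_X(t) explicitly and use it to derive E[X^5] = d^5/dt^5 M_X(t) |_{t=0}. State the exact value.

M_X(t) = 32/(2 - t)^5
M^(5)(t) = 483840/(t^10 - 20*t^9 + 180*t^8 - 960*t^7 + 3360*t^6 - 8064*t^5 + 13440*t^4 - 15360*t^3 + 11520*t^2 - 5120*t + 1024)

E[X^5] = M^(5)(0) = 945/2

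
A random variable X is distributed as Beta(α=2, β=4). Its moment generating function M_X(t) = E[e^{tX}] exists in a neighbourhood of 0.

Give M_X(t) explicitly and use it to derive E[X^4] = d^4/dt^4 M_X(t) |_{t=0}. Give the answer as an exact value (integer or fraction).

E[X^4] = D^4[M](0) = 5/126

M_X(t) = ₁F₁(2; 6; t)
D^4[M](t) = 5*₁F₁(6; 10; t)/126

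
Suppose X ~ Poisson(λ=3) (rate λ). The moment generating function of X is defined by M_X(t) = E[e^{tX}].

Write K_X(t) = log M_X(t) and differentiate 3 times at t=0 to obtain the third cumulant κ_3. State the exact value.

M_X(t) = e^(3*e^(t) - 3)
K_X(t) = log M_X(t) = 3*e^(t) - 3
D^3[K](t) = 3*e^(t)

κ_3 = D^3[K](0) = 3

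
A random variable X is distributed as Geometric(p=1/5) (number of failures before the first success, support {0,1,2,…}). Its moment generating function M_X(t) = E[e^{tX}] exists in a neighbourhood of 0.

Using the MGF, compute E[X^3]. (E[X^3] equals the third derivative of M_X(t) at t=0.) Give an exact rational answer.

M_X(t) = 1/(5*(1 - 4*e^(t)/5))
dM/dt = 4*e^(t)/(16*e^(2*t) - 40*e^(t) + 25)
d^2M/dt^2 = (-16*e^(2*t) - 20*e^(t))/(64*e^(3*t) - 240*e^(2*t) + 300*e^(t) - 125)
d^3M/dt^3 = (64*e^(3*t) + 320*e^(2*t) + 100*e^(t))/(256*e^(4*t) - 1280*e^(3*t) + 2400*e^(2*t) - 2000*e^(t) + 625)

E[X^3] = d^3M/dt^3 |_{t=0} = 484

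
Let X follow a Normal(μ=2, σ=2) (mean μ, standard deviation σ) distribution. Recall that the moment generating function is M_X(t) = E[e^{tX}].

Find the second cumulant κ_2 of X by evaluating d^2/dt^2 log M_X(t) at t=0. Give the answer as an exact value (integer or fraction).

M_X(t) = e^(2*t^2 + 2*t)
K_X(t) = log M_X(t) = 2*t^2 + 2*t
K^(2)(t) = 4

κ_2 = K^(2)(0) = 4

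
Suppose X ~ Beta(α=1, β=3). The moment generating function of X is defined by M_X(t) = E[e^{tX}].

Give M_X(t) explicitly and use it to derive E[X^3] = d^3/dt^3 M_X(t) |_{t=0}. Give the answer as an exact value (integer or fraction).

M_X(t) = ₁F₁(1; 4; t)
dM/dt = ₁F₁(2; 5; t)/4
d^2M/dt^2 = ₁F₁(3; 6; t)/10
d^3M/dt^3 = ₁F₁(4; 7; t)/20

E[X^3] = d^3M/dt^3 |_{t=0} = 1/20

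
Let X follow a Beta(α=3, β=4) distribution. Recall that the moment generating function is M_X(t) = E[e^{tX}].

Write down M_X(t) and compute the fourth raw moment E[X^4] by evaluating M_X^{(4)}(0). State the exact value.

M_X(t) = ₁F₁(3; 7; t)
M′(t) = 3*₁F₁(4; 8; t)/7
M′′(t) = 3*₁F₁(5; 9; t)/14
M′′′(t) = 5*₁F₁(6; 10; t)/42
M′′′′(t) = ₁F₁(7; 11; t)/14

E[X^4] = M′′′′(0) = 1/14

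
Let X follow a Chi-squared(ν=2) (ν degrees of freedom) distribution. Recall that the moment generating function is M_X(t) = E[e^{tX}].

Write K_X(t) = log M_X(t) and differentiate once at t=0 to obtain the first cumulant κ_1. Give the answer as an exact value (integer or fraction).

M_X(t) = 1/(1 - 2*t)
K_X(t) = log M_X(t) = -log(1 - 2*t)
K^(1)(t) = -2/(2*t - 1)

κ_1 = K^(1)(0) = 2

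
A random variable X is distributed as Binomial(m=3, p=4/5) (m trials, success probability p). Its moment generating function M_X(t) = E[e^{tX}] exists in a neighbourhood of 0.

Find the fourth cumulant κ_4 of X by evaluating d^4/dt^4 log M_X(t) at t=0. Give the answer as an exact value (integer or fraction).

M_X(t) = (4*e^(t)/5 + 1/5)^3
K_X(t) = log M_X(t) = 3*log(4*e^(t)/5 + 1/5)
K′(t) = 12*e^(t)/(4*e^(t) + 1)
K′′(t) = 12*e^(t)/(16*e^(2*t) + 8*e^(t) + 1)
K′′′(t) = (-48*e^(2*t) + 12*e^(t))/(64*e^(3*t) + 48*e^(2*t) + 12*e^(t) + 1)
K′′′′(t) = (192*e^(3*t) - 192*e^(2*t) + 12*e^(t))/(256*e^(4*t) + 256*e^(3*t) + 96*e^(2*t) + 16*e^(t) + 1)

κ_4 = K′′′′(0) = 12/625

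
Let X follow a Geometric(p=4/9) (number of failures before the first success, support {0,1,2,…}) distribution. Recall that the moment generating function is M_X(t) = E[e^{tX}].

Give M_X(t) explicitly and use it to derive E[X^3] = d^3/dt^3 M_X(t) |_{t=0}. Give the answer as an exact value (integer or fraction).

M_X(t) = 4/(9*(1 - 5*e^(t)/9))
dM/dt = 20*e^(t)/(25*e^(2*t) - 90*e^(t) + 81)
d^2M/dt^2 = (-100*e^(2*t) - 180*e^(t))/(125*e^(3*t) - 675*e^(2*t) + 1215*e^(t) - 729)
d^3M/dt^3 = (500*e^(3*t) + 3600*e^(2*t) + 1620*e^(t))/(625*e^(4*t) - 4500*e^(3*t) + 12150*e^(2*t) - 14580*e^(t) + 6561)

E[X^3] = d^3M/dt^3 |_{t=0} = 715/32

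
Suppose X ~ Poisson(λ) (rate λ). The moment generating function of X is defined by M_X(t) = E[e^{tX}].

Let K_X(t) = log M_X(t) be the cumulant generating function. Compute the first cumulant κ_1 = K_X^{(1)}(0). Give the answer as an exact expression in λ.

M_X(t) = e^(λ*(e^(t) - 1))
K_X(t) = log M_X(t) = λ*(e^(t) - 1)
D[K](t) = λ*e^(t)

κ_1 = D[K](0) = λ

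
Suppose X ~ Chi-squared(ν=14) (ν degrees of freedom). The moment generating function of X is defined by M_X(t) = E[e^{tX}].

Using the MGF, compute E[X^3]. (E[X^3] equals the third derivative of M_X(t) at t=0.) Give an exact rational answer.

M_X(t) = (1 - 2*t)^(-7)
dM/dt = 14/(256*t^8 - 1024*t^7 + 1792*t^6 - 1792*t^5 + 1120*t^4 - 448*t^3 + 112*t^2 - 16*t + 1)
d^2M/dt^2 = -224/(512*t^9 - 2304*t^8 + 4608*t^7 - 5376*t^6 + 4032*t^5 - 2016*t^4 + 672*t^3 - 144*t^2 + 18*t - 1)
d^3M/dt^3 = 4032/(1024*t^10 - 5120*t^9 + 11520*t^8 - 15360*t^7 + 13440*t^6 - 8064*t^5 + 3360*t^4 - 960*t^3 + 180*t^2 - 20*t + 1)

E[X^3] = d^3M/dt^3 |_{t=0} = 4032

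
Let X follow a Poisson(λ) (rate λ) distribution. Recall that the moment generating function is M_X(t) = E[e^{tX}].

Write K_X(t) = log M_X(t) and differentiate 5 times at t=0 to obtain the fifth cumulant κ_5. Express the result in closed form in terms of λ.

M_X(t) = e^(λ*(e^(t) - 1))
K_X(t) = log M_X(t) = λ*(e^(t) - 1)
dK/dt = λ*e^(t)
d^2K/dt^2 = λ*e^(t)
d^3K/dt^3 = λ*e^(t)
d^4K/dt^4 = λ*e^(t)
d^5K/dt^5 = λ*e^(t)

κ_5 = d^5K/dt^5 |_{t=0} = λ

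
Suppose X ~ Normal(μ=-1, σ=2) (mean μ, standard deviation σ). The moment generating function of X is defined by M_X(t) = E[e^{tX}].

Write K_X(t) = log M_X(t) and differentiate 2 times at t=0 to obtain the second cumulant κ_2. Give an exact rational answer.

κ_2 = D^2[K](0) = 4

M_X(t) = e^(2*t^2 - t)
K_X(t) = log M_X(t) = 2*t^2 - t
D^2[K](t) = 4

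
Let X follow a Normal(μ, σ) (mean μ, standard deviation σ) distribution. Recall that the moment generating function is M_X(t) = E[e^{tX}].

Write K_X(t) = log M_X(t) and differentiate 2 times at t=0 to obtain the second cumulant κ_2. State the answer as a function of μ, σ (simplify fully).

κ_2 = D^2[K](0) = σ^2

M_X(t) = e^(μ*t + σ^2*t^2/2)
K_X(t) = log M_X(t) = μ*t + σ^2*t^2/2
D^2[K](t) = σ^2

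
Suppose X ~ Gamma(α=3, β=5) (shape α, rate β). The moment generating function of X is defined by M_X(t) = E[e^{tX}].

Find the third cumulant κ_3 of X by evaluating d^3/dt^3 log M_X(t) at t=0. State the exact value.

M_X(t) = 125/(5 - t)^3
K_X(t) = log M_X(t) = -3*log(5 - t) + 3*log(5)
K′(t) = -3/(t - 5)
K′′(t) = 3/(t^2 - 10*t + 25)
K′′′(t) = -6/(t^3 - 15*t^2 + 75*t - 125)

κ_3 = K′′′(0) = 6/125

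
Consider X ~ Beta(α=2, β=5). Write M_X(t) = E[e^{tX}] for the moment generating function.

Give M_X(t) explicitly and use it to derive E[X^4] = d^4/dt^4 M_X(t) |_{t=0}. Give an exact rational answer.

E[X^4] = D^4[M](0) = 1/42

M_X(t) = ₁F₁(2; 7; t)
D^4[M](t) = ₁F₁(6; 11; t)/42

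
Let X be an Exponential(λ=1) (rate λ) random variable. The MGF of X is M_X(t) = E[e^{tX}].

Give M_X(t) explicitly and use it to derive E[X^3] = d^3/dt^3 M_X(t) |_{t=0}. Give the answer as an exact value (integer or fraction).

M_X(t) = 1/(1 - t)
M′(t) = 1/(t^2 - 2*t + 1)
M′′(t) = -2/(t^3 - 3*t^2 + 3*t - 1)
M′′′(t) = 6/(t^4 - 4*t^3 + 6*t^2 - 4*t + 1)

E[X^3] = M′′′(0) = 6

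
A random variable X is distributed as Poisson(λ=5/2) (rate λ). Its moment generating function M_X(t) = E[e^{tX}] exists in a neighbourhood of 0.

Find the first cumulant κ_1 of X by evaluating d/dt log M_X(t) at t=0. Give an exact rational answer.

M_X(t) = e^(5*e^(t)/2 - 5/2)
K_X(t) = log M_X(t) = 5*e^(t)/2 - 5/2
K′(t) = 5*e^(t)/2

κ_1 = K′(0) = 5/2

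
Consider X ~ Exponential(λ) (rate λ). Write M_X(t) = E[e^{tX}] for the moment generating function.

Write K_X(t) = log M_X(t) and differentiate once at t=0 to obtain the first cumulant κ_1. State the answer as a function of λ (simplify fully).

κ_1 = K′(0) = 1/λ

M_X(t) = λ/(λ - t)
K_X(t) = log M_X(t) = log(λ) - log(λ - t)
K′(t) = -1/(-λ + t)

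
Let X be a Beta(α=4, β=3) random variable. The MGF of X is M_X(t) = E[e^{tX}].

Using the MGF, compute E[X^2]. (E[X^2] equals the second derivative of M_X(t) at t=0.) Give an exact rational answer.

E[X^2] = D^2[M](0) = 5/14

M_X(t) = ₁F₁(4; 7; t)
D^2[M](t) = 5*₁F₁(6; 9; t)/14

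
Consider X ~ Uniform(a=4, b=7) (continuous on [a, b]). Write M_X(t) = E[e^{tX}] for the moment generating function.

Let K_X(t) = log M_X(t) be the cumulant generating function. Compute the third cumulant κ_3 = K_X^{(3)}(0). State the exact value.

κ_3 = d^3K/dt^3 |_{t=0} = 0

M_X(t) = (e^(7*t) - e^(4*t))/(3*t)
K_X(t) = log M_X(t) = -log(t) + log(e^(7*t) - e^(4*t)) - log(3)
dK/dt = (7*t*e^(3*t) - 4*t - e^(3*t) + 1)/(t*e^(3*t) - t)
d^2K/dt^2 = (-9*t^2*e^(3*t) + e^(6*t) - 2*e^(3*t) + 1)/(t^2*e^(6*t) - 2*t^2*e^(3*t) + t^2)
d^3K/dt^3 = (27*t^3*e^(6*t) + 27*t^3*e^(3*t) - 2*e^(9*t) + 6*e^(6*t) - 6*e^(3*t) + 2)/(t^3*e^(9*t) - 3*t^3*e^(6*t) + 3*t^3*e^(3*t) - t^3)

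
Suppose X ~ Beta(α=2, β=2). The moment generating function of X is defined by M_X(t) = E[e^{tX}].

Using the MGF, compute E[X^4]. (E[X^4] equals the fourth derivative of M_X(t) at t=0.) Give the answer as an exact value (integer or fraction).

E[X^4] = d^4M/dt^4 |_{t=0} = 1/7

M_X(t) = ₁F₁(2; 4; t)
dM/dt = ₁F₁(3; 5; t)/2
d^2M/dt^2 = 3*₁F₁(4; 6; t)/10
d^3M/dt^3 = ₁F₁(5; 7; t)/5
d^4M/dt^4 = ₁F₁(6; 8; t)/7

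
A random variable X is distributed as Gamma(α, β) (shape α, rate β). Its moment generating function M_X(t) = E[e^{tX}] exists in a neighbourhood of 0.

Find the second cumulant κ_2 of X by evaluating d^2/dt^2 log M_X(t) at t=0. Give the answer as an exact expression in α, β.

κ_2 = K^(2)(0) = α/β^2

M_X(t) = (β/(β - t))^α
K_X(t) = log M_X(t) = α*(log(β) - log(β - t))
K^(2)(t) = α/(β^2 - 2*β*t + t^2)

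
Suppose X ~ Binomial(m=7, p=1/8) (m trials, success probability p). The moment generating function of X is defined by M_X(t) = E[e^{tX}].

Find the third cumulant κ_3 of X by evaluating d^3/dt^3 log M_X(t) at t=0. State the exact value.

M_X(t) = (e^(t)/8 + 7/8)^7
K_X(t) = log M_X(t) = 7*log(e^(t)/8 + 7/8)
K′(t) = 7*e^(t)/(e^(t) + 7)
K′′(t) = 49*e^(t)/(e^(2*t) + 14*e^(t) + 49)
K′′′(t) = (-49*e^(2*t) + 343*e^(t))/(e^(3*t) + 21*e^(2*t) + 147*e^(t) + 343)

κ_3 = K′′′(0) = 147/256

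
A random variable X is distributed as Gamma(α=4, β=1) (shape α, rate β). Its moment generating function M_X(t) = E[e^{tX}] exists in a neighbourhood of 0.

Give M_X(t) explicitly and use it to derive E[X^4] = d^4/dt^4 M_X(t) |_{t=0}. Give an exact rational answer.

E[X^4] = M^(4)(0) = 840

M_X(t) = (1 - t)^(-4)
M^(4)(t) = 840/(t^8 - 8*t^7 + 28*t^6 - 56*t^5 + 70*t^4 - 56*t^3 + 28*t^2 - 8*t + 1)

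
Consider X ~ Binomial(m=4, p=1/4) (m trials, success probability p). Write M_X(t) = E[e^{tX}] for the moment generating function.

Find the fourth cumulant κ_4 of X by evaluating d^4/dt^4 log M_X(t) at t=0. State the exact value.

M_X(t) = (e^(t)/4 + 3/4)^4
K_X(t) = log M_X(t) = 4*log(e^(t)/4 + 3/4)
K′(t) = 4*e^(t)/(e^(t) + 3)
K′′(t) = 12*e^(t)/(e^(2*t) + 6*e^(t) + 9)
K′′′(t) = (-12*e^(2*t) + 36*e^(t))/(e^(3*t) + 9*e^(2*t) + 27*e^(t) + 27)
K′′′′(t) = (12*e^(3*t) - 144*e^(2*t) + 108*e^(t))/(e^(4*t) + 12*e^(3*t) + 54*e^(2*t) + 108*e^(t) + 81)

κ_4 = K′′′′(0) = -3/32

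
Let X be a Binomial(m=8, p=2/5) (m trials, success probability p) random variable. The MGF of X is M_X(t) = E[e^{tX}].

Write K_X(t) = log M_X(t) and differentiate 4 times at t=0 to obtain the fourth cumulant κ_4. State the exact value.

κ_4 = d^4K/dt^4 |_{t=0} = -528/625

M_X(t) = (2*e^(t)/5 + 3/5)^8
K_X(t) = log M_X(t) = 8*log(2*e^(t)/5 + 3/5)
dK/dt = 16*e^(t)/(2*e^(t) + 3)
d^2K/dt^2 = 48*e^(t)/(4*e^(2*t) + 12*e^(t) + 9)
d^3K/dt^3 = (-96*e^(2*t) + 144*e^(t))/(8*e^(3*t) + 36*e^(2*t) + 54*e^(t) + 27)
d^4K/dt^4 = (192*e^(3*t) - 1152*e^(2*t) + 432*e^(t))/(16*e^(4*t) + 96*e^(3*t) + 216*e^(2*t) + 216*e^(t) + 81)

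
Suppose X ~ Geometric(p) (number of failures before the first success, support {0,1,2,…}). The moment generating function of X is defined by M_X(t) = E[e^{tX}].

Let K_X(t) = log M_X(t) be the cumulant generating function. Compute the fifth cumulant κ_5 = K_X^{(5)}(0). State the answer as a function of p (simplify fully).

M_X(t) = p/(-(1 - p)*e^(t) + 1)
K_X(t) = log M_X(t) = log(p) - log(-(1 - p)*e^(t) + 1)
K′(t) = (-p*e^(t) + e^(t))/(p*e^(t) - e^(t) + 1)
K′′(t) = (-p*e^(t) + e^(t))/(p^2*e^(2*t) - 2*p*e^(2*t) + 2*p*e^(t) + e^(2*t) - 2*e^(t) + 1)

κ_5 = K′′′′′(0) = (p^4 - 15*p^3 + 50*p^2 - 60*p + 24)/p^5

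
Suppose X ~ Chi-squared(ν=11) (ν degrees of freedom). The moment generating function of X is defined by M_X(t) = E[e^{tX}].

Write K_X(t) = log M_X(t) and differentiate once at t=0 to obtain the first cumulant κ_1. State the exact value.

M_X(t) = (1 - 2*t)^(-11/2)
K_X(t) = log M_X(t) = -11*log(1 - 2*t)/2
K^(1)(t) = -11/(2*t - 1)

κ_1 = K^(1)(0) = 11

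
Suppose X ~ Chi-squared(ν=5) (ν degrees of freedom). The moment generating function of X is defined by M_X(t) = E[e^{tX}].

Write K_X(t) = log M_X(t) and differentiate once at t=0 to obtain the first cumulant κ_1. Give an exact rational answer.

κ_1 = dK/dt |_{t=0} = 5

M_X(t) = (1 - 2*t)^(-5/2)
K_X(t) = log M_X(t) = -5*log(1 - 2*t)/2
dK/dt = -5/(2*t - 1)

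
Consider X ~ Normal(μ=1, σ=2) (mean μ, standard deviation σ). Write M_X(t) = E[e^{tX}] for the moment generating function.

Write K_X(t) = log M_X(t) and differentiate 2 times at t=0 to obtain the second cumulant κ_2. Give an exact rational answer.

M_X(t) = e^(2*t^2 + t)
K_X(t) = log M_X(t) = 2*t^2 + t
D^2[K](t) = 4

κ_2 = D^2[K](0) = 4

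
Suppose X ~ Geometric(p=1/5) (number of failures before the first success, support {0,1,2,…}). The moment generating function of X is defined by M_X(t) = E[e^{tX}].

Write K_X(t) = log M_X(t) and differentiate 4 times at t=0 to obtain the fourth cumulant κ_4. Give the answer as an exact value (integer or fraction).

κ_4 = D^4[K](0) = 2420

M_X(t) = 1/(5*(1 - 4*e^(t)/5))
K_X(t) = log M_X(t) = -log(1 - 4*e^(t)/5) - log(5)
D^4[K](t) = (320*e^(3*t) + 1600*e^(2*t) + 500*e^(t))/(256*e^(4*t) - 1280*e^(3*t) + 2400*e^(2*t) - 2000*e^(t) + 625)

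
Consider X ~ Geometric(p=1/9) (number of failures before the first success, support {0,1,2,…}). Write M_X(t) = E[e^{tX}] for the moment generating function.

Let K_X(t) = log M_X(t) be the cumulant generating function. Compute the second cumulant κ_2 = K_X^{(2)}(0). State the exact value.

M_X(t) = 1/(9*(1 - 8*e^(t)/9))
K_X(t) = log M_X(t) = -log(1 - 8*e^(t)/9) - 2*log(3)
K^(2)(t) = 72*e^(t)/(64*e^(2*t) - 144*e^(t) + 81)

κ_2 = K^(2)(0) = 72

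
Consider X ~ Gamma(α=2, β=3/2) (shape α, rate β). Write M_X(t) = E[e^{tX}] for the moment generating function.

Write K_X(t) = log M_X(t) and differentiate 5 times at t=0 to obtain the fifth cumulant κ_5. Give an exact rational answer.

M_X(t) = 9/(4*(3/2 - t)^2)
K_X(t) = log M_X(t) = -2*log(3/2 - t) - 2*log(2) + 2*log(3)
dK/dt = -4/(2*t - 3)
d^2K/dt^2 = 8/(4*t^2 - 12*t + 9)
d^3K/dt^3 = -32/(8*t^3 - 36*t^2 + 54*t - 27)
d^4K/dt^4 = 192/(16*t^4 - 96*t^3 + 216*t^2 - 216*t + 81)
d^5K/dt^5 = -1536/(32*t^5 - 240*t^4 + 720*t^3 - 1080*t^2 + 810*t - 243)

κ_5 = d^5K/dt^5 |_{t=0} = 512/81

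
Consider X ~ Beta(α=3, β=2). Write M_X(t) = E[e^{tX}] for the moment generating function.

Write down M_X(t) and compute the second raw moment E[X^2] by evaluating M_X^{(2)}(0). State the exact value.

E[X^2] = D^2[M](0) = 2/5

M_X(t) = ₁F₁(3; 5; t)
D^2[M](t) = 2*₁F₁(5; 7; t)/5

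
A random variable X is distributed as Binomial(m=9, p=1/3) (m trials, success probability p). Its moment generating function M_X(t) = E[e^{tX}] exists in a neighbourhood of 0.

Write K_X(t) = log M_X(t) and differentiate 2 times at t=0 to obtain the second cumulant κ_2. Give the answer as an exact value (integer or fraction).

M_X(t) = (e^(t)/3 + 2/3)^9
K_X(t) = log M_X(t) = 9*log(e^(t)/3 + 2/3)
dK/dt = 9*e^(t)/(e^(t) + 2)
d^2K/dt^2 = 18*e^(t)/(e^(2*t) + 4*e^(t) + 4)

κ_2 = d^2K/dt^2 |_{t=0} = 2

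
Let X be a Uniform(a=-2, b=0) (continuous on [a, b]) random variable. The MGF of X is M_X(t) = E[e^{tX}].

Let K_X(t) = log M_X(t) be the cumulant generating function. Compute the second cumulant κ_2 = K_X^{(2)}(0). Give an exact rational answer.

M_X(t) = (1 - e^(-2*t))/(2*t)
K_X(t) = log M_X(t) = -log(t) + log(1 - e^(-2*t)) - log(2)
K^(2)(t) = (-4*t^2*e^(2*t) + e^(4*t) - 2*e^(2*t) + 1)/(t^2*e^(4*t) - 2*t^2*e^(2*t) + t^2)

κ_2 = K^(2)(0) = 1/3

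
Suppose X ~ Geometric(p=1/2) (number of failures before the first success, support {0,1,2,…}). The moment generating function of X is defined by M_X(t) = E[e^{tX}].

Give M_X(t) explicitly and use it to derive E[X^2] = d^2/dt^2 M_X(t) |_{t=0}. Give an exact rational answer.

E[X^2] = D^2[M](0) = 3

M_X(t) = 1/(2*(1 - e^(t)/2))
D^2[M](t) = (-e^(2*t) - 2*e^(t))/(e^(3*t) - 6*e^(2*t) + 12*e^(t) - 8)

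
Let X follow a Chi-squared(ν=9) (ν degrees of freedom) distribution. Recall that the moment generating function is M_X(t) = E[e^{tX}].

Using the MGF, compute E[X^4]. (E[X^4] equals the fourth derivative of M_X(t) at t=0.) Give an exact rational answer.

M_X(t) = (1 - 2*t)^(-9/2)
M′(t) = -9/(32*t^5*√(1 - 2*t) - 80*t^4*√(1 - 2*t) + 80*t^3*√(1 - 2*t) - 40*t^2*√(1 - 2*t) + 10*t*√(1 - 2*t) - √(1 - 2*t))
M′′(t) = 99/(64*t^6*√(1 - 2*t) - 192*t^5*√(1 - 2*t) + 240*t^4*√(1 - 2*t) - 160*t^3*√(1 - 2*t) + 60*t^2*√(1 - 2*t) - 12*t*√(1 - 2*t) + √(1 - 2*t))

E[X^4] = M′′′′(0) = 19305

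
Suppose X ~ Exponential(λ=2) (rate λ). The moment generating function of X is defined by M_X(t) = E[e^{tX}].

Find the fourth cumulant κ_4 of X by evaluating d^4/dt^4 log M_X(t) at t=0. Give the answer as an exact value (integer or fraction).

κ_4 = K′′′′(0) = 3/8

M_X(t) = 2/(2 - t)
K_X(t) = log M_X(t) = -log(2 - t) + log(2)
K′(t) = -1/(t - 2)
K′′(t) = 1/(t^2 - 4*t + 4)
K′′′(t) = -2/(t^3 - 6*t^2 + 12*t - 8)
K′′′′(t) = 6/(t^4 - 8*t^3 + 24*t^2 - 32*t + 16)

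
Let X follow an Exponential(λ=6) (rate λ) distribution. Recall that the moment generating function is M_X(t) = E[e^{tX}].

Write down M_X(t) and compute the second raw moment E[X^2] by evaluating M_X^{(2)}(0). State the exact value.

M_X(t) = 6/(6 - t)
D^2[M](t) = -12/(t^3 - 18*t^2 + 108*t - 216)

E[X^2] = D^2[M](0) = 1/18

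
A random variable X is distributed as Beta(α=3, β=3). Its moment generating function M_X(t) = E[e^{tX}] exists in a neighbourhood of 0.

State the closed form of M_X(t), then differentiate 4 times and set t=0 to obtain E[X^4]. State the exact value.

M_X(t) = ₁F₁(3; 6; t)
dM/dt = ₁F₁(4; 7; t)/2
d^2M/dt^2 = 2*₁F₁(5; 8; t)/7
d^3M/dt^3 = 5*₁F₁(6; 9; t)/28
d^4M/dt^4 = 5*₁F₁(7; 10; t)/42

E[X^4] = d^4M/dt^4 |_{t=0} = 5/42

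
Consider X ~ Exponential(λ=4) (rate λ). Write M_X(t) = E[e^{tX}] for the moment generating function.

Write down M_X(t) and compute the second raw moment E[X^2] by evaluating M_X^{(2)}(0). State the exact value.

E[X^2] = M^(2)(0) = 1/8

M_X(t) = 4/(4 - t)
M^(2)(t) = -8/(t^3 - 12*t^2 + 48*t - 64)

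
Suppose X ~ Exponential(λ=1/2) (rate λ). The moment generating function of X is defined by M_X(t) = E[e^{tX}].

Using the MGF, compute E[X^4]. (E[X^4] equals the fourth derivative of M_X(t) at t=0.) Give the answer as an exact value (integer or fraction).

E[X^4] = D^4[M](0) = 384

M_X(t) = 1/(2*(1/2 - t))
D^4[M](t) = -384/(32*t^5 - 80*t^4 + 80*t^3 - 40*t^2 + 10*t - 1)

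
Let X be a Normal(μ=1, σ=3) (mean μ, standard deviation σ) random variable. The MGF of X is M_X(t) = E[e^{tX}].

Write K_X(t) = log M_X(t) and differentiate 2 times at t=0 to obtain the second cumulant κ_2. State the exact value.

κ_2 = d^2K/dt^2 |_{t=0} = 9

M_X(t) = e^(9*t^2/2 + t)
K_X(t) = log M_X(t) = 9*t^2/2 + t
dK/dt = 9*t + 1
d^2K/dt^2 = 9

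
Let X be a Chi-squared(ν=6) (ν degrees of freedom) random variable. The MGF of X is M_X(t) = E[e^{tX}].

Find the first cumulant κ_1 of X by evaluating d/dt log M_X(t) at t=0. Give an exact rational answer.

κ_1 = D[K](0) = 6

M_X(t) = (1 - 2*t)^(-3)
K_X(t) = log M_X(t) = -3*log(1 - 2*t)
D[K](t) = -6/(2*t - 1)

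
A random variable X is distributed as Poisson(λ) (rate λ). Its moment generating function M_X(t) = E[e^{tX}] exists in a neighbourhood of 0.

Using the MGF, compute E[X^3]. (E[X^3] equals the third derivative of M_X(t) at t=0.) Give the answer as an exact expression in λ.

M_X(t) = e^(λ*(e^(t) - 1))
D^3[M](t) = (λ^3*e^(3*t)*e^(λ*e^(t)) + 3*λ^2*e^(2*t)*e^(λ*e^(t)) + λ*e^(t)*e^(λ*e^(t)))*e^(-λ)

E[X^3] = D^3[M](0) = λ*(λ^2 + 3*λ + 1)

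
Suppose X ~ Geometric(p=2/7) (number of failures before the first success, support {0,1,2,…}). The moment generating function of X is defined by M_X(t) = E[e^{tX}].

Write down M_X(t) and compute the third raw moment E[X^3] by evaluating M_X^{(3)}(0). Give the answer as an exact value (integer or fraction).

M_X(t) = 2/(7*(1 - 5*e^(t)/7))
dM/dt = 10*e^(t)/(25*e^(2*t) - 70*e^(t) + 49)
d^2M/dt^2 = (-50*e^(2*t) - 70*e^(t))/(125*e^(3*t) - 525*e^(2*t) + 735*e^(t) - 343)
d^3M/dt^3 = (250*e^(3*t) + 1400*e^(2*t) + 490*e^(t))/(625*e^(4*t) - 3500*e^(3*t) + 7350*e^(2*t) - 6860*e^(t) + 2401)

E[X^3] = d^3M/dt^3 |_{t=0} = 535/4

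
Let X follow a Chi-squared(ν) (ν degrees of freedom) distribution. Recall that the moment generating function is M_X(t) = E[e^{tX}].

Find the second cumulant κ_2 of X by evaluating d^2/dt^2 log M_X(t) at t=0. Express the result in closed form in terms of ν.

κ_2 = K^(2)(0) = 2*ν

M_X(t) = (1 - 2*t)^(-ν/2)
K_X(t) = log M_X(t) = -ν*log(1 - 2*t)/2
K^(2)(t) = 2*ν/(4*t^2 - 4*t + 1)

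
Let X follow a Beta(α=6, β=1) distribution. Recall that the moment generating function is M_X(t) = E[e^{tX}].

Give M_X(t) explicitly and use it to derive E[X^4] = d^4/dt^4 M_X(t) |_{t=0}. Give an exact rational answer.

E[X^4] = D^4[M](0) = 3/5

M_X(t) = ₁F₁(6; 7; t)
D^4[M](t) = 3*₁F₁(10; 11; t)/5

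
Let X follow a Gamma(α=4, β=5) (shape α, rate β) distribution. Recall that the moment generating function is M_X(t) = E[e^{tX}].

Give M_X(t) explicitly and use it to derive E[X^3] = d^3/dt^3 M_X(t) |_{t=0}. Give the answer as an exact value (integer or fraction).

M_X(t) = 625/(5 - t)^4
D^3[M](t) = -75000/(t^7 - 35*t^6 + 525*t^5 - 4375*t^4 + 21875*t^3 - 65625*t^2 + 109375*t - 78125)

E[X^3] = D^3[M](0) = 24/25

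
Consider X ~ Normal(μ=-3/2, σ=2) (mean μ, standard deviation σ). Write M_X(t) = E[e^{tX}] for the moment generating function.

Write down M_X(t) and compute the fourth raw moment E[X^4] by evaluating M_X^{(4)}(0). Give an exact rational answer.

E[X^4] = M′′′′(0) = 1713/16

M_X(t) = e^(2*t^2 - 3*t/2)
M′(t) = 4*t*e^(-3*t/2)*e^(2*t^2) - 3*e^(-3*t/2)*e^(2*t^2)/2
M′′(t) = (64*t^2*e^(2*t^2) - 48*t*e^(2*t^2) + 25*e^(2*t^2))*e^(-3*t/2)/4
M′′′(t) = (512*t^3*e^(2*t^2) - 576*t^2*e^(2*t^2) + 600*t*e^(2*t^2) - 171*e^(2*t^2))*e^(-3*t/2)/8
M′′′′(t) = (4096*t^4*e^(2*t^2) - 6144*t^3*e^(2*t^2) + 9600*t^2*e^(2*t^2) - 5472*t*e^(2*t^2) + 1713*e^(2*t^2))*e^(-3*t/2)/16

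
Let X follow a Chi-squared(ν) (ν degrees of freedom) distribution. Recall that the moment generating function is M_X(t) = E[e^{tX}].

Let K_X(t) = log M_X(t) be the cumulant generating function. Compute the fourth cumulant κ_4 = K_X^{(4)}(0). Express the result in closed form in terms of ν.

M_X(t) = (1 - 2*t)^(-ν/2)
K_X(t) = log M_X(t) = -ν*log(1 - 2*t)/2
K′(t) = -ν/(2*t - 1)
K′′(t) = 2*ν/(4*t^2 - 4*t + 1)
K′′′(t) = -8*ν/(8*t^3 - 12*t^2 + 6*t - 1)
K′′′′(t) = 48*ν/(16*t^4 - 32*t^3 + 24*t^2 - 8*t + 1)

κ_4 = K′′′′(0) = 48*ν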